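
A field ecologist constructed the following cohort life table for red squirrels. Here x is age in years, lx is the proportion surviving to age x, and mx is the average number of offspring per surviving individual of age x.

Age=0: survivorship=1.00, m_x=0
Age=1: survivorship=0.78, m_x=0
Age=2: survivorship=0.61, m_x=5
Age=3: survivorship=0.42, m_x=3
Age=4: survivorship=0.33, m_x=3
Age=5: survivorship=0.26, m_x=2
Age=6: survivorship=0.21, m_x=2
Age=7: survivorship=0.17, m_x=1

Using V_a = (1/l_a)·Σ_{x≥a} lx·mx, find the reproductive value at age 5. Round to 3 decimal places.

4.269

lx·mx for x ≥ 5: 0.52, 0.42, 0.17 → sum = 1.11
V_5 = 1.11 / l_5 = 1.11 / 0.26 = 4.269231… → 4.269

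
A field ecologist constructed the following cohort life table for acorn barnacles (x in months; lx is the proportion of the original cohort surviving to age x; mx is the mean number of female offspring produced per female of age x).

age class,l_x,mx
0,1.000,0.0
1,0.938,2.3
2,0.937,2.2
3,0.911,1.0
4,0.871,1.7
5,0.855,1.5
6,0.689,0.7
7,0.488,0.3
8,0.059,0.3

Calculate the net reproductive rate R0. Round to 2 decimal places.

lx·mx by age: 0, 2.1574, 2.0614, 0.911, 1.4807, 1.2825, 0.4823, 0.1464, 0.0177
R0 = Σ lx·mx = 8.5394 → 8.54

8.54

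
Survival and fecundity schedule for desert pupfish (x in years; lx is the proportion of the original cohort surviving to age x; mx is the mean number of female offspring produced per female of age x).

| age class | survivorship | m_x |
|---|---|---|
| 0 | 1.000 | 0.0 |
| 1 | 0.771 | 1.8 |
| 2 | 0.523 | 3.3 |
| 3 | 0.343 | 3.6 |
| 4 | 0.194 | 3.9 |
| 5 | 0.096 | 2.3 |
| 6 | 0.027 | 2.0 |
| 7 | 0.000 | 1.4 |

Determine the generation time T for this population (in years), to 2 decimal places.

2.42

lx·mx: 0, 1.3878, 1.7259, 1.2348, 0.7566, 0.2208, 0.054, 0 → R0 = 5.3799
x·lx·mx: 0, 1.3878, 3.4518, 3.7044, 3.0264, 1.104, 0.324, 0 → Σ = 12.9984
T = 12.9984 / 5.3799 = 2.416104… → 2.42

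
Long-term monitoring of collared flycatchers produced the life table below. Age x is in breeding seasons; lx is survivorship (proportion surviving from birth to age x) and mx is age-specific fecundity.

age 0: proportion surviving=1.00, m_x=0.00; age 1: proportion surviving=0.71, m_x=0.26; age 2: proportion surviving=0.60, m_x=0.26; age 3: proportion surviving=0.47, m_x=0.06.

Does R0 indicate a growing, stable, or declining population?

R0 = Σ lx·mx = 0 + 0.1846 + 0.156 + 0.0282 = 0.3688
R0 < 1, so the population is declining.

declining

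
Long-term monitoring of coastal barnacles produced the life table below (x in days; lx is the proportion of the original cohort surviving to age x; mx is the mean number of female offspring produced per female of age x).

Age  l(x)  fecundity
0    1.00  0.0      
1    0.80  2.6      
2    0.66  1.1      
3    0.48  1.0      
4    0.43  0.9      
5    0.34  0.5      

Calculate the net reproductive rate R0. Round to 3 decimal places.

lx·mx by age: 0, 2.08, 0.726, 0.48, 0.387, 0.17
R0 = Σ lx·mx = 3.843 → 3.843

3.843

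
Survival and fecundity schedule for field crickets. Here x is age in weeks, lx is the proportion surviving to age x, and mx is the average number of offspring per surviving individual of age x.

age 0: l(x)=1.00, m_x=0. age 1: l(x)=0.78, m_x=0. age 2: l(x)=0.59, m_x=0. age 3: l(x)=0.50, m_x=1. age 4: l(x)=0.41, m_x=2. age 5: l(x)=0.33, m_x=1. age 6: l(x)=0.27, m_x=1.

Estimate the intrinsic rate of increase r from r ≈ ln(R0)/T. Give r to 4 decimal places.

0.1556

R0 = Σ lx·mx = 0 + 0 + 0 + 0.5 + 0.82 + 0.33 + 0.27 = 1.92
Σ x·lx·mx = 8.05; T = 8.05/1.92 = 4.19271…
r ≈ ln(R0)/T = ln(1.92)/4.19271… = 0.155586… → 0.1556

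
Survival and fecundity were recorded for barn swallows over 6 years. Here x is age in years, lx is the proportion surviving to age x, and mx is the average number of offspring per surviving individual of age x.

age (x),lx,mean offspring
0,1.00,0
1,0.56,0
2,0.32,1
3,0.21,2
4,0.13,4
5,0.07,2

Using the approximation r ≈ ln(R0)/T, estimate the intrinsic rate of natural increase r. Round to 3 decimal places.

0.101

R0 = Σ lx·mx = 0 + 0 + 0.32 + 0.42 + 0.52 + 0.14 = 1.4
Σ x·lx·mx = 4.68; T = 4.68/1.4 = 3.34286…
r ≈ ln(R0)/T = ln(1.4)/3.34286… = 0.10065… → 0.101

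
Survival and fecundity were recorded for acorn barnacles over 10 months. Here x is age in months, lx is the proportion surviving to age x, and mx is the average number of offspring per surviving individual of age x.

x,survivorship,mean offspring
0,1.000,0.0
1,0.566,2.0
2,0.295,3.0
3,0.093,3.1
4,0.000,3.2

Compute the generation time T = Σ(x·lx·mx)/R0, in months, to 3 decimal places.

lx·mx: 0, 1.132, 0.885, 0.2883, 0 → R0 = 2.3053
x·lx·mx: 0, 1.132, 1.77, 0.8649, 0 → Σ = 3.7669
T = 3.7669 / 2.3053 = 1.634017… → 1.634

1.634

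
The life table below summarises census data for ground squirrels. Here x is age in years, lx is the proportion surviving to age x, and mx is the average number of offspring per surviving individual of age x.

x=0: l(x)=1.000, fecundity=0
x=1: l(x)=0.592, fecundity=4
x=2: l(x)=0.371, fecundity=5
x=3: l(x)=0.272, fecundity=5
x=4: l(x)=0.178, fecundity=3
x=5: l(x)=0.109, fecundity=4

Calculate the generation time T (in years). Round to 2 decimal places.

lx·mx: 0, 2.368, 1.855, 1.36, 0.534, 0.436 → R0 = 6.553
x·lx·mx: 0, 2.368, 3.71, 4.08, 2.136, 2.18 → Σ = 14.474
T = 14.474 / 6.553 = 2.208759… → 2.21

2.21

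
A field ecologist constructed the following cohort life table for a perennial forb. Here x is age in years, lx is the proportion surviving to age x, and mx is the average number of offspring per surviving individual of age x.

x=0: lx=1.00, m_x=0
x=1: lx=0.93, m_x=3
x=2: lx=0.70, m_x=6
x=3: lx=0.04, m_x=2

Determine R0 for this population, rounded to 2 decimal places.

lx·mx by age: 0, 2.79, 4.2, 0.08
R0 = Σ lx·mx = 7.07 → 7.07

7.07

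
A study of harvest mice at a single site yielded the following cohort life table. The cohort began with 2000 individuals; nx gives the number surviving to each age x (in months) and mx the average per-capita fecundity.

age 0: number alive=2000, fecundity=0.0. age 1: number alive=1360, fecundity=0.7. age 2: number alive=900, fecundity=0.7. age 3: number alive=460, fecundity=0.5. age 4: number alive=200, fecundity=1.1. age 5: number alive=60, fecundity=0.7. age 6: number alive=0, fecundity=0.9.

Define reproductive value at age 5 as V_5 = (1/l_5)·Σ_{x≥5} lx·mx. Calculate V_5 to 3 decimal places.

0.700

lx = nx/n0 = nx/2000: 1, 0.68, 0.45, 0.23, 0.1, 0.03, 0
lx·mx for x ≥ 5: 0.021, 0 → sum = 0.021
V_5 = 0.021 / l_5 = 0.021 / 0.03 = 0.7 → 0.700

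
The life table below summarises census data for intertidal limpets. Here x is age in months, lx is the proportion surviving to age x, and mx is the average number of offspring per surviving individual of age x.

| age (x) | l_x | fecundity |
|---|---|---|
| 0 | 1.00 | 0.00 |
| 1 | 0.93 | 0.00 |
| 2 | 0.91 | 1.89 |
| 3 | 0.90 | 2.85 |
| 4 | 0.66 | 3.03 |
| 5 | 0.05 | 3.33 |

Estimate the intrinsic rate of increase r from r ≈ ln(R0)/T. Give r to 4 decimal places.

0.6023

R0 = Σ lx·mx = 0 + 0 + 1.7199 + 2.565 + 1.9998 + 0.1665 = 6.4512
Σ x·lx·mx = 19.9665; T = 19.9665/6.4512 = 3.09501…
r ≈ ln(R0)/T = ln(6.4512)/3.09501… = 0.602347… → 0.6023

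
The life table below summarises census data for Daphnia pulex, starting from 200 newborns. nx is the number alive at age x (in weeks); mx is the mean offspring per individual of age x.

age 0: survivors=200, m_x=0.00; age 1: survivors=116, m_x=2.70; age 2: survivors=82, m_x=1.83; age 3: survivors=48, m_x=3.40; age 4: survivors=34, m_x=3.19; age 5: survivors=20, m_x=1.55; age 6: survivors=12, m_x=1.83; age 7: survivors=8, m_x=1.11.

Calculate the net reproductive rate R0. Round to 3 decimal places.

3.984

lx = nx/n0 = nx/200: 1, 0.58, 0.41, 0.24, 0.17, 0.1, 0.06, 0.04
lx·mx by age: 0, 1.566, 0.7503, 0.816, 0.5423, 0.155, 0.1098, 0.0444
R0 = Σ lx·mx = 3.9838 → 3.984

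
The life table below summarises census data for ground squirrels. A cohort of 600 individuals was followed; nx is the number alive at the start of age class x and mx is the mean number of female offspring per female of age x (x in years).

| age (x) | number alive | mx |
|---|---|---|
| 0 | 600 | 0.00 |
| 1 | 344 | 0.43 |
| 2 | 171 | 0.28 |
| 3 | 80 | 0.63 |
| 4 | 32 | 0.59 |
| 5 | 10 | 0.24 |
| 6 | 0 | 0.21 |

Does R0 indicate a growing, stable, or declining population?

lx = nx/n0 = nx/600: 1, 0.57333…, 0.285, 0.13333…, 0.05333…, 0.01667…, 0
R0 = Σ lx·mx = 0 + 0.246533… + 0.0798 + 0.084… + 0.031467… + 0.004… + 0 = 0.4458…
R0 < 1, so the population is declining.

declining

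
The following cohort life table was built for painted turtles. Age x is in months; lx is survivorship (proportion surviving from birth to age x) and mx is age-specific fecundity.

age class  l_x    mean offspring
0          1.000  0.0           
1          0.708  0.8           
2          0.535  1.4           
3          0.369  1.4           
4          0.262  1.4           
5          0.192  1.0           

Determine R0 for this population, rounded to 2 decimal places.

2.39

lx·mx by age: 0, 0.5664, 0.749, 0.5166, 0.3668, 0.192
R0 = Σ lx·mx = 2.3908 → 2.39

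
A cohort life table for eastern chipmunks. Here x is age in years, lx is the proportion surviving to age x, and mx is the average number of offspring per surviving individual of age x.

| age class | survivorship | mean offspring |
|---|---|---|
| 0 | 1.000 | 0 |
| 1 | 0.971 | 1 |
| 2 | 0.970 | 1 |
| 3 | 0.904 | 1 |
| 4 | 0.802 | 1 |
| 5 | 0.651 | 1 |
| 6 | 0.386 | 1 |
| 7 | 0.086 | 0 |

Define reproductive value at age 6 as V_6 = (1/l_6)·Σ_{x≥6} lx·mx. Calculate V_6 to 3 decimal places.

lx·mx for x ≥ 6: 0.386, 0 → sum = 0.386
V_6 = 0.386 / l_6 = 0.386 / 0.386 = 1 → 1.000

1.000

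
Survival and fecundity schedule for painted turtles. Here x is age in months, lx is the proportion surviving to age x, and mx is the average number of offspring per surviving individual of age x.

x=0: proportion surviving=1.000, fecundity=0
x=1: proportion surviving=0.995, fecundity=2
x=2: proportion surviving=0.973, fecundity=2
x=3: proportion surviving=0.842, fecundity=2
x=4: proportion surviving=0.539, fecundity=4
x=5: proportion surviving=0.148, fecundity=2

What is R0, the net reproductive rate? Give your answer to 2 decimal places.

8.07

lx·mx by age: 0, 1.99, 1.946, 1.684, 2.156, 0.296
R0 = Σ lx·mx = 8.072 → 8.07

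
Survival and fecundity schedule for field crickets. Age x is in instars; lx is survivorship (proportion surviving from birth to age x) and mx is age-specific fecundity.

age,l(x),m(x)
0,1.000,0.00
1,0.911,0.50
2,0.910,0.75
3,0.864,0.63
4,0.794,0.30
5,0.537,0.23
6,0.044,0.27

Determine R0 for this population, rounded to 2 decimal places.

lx·mx by age: 0, 0.4555, 0.6825, 0.54432, 0.2382, 0.12351, 0.01188
R0 = Σ lx·mx = 2.05591 → 2.06

2.06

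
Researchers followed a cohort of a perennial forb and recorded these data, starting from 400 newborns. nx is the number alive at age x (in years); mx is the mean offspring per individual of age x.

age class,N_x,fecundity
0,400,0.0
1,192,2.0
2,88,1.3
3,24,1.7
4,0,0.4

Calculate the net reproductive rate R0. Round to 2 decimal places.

lx = nx/n0 = nx/400: 1, 0.48, 0.22, 0.06, 0
lx·mx by age: 0, 0.96, 0.286, 0.102, 0
R0 = Σ lx·mx = 1.348 → 1.35

1.35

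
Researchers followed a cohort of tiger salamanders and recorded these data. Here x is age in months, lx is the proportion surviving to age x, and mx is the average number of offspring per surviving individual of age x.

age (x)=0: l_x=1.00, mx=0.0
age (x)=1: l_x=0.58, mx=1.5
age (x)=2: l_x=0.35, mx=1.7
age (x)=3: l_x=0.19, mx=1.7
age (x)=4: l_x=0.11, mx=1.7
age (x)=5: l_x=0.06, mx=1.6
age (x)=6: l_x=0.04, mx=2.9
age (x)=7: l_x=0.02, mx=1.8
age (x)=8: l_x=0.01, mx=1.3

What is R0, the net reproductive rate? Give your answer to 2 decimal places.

2.24

lx·mx by age: 0, 0.87, 0.595, 0.323, 0.187, 0.096, 0.116, 0.036, 0.013
R0 = Σ lx·mx = 2.236 → 2.24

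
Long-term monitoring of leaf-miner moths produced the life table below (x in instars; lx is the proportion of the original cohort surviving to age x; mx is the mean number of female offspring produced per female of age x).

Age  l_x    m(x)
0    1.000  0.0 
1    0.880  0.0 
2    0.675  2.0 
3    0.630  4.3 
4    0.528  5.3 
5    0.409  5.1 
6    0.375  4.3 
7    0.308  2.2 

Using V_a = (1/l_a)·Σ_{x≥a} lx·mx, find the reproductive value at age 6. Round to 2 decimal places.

lx·mx for x ≥ 6: 1.6125, 0.6776 → sum = 2.2901
V_6 = 2.2901 / l_6 = 2.2901 / 0.375 = 6.106933… → 6.11

6.11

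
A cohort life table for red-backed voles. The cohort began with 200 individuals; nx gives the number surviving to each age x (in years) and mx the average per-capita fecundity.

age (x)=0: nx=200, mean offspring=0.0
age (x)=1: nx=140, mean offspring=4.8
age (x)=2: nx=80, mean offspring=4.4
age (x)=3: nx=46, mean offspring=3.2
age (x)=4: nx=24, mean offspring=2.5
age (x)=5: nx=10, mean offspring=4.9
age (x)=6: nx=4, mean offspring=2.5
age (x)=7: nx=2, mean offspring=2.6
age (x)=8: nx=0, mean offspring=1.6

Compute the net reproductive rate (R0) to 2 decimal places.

6.48

lx = nx/n0 = nx/200: 1, 0.7, 0.4, 0.23, 0.12, 0.05, 0.02, 0.01, 0
lx·mx by age: 0, 3.36, 1.76, 0.736, 0.3, 0.245, 0.05, 0.026, 0
R0 = Σ lx·mx = 6.477 → 6.48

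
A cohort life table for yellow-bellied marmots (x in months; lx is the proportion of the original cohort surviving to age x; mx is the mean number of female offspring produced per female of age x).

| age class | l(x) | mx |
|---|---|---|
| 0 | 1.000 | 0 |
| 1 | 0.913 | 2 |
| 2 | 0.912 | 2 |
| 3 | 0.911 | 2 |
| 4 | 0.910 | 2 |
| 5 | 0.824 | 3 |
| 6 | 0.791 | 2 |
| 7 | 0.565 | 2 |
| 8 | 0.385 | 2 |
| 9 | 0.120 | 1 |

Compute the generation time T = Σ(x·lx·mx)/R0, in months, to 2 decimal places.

lx·mx: 0, 1.826, 1.824, 1.822, 1.82, 2.472, 1.582, 1.13, 0.77, 0.12 → R0 = 13.366
x·lx·mx: 0, 1.826, 3.648, 5.466, 7.28, 12.36, 9.492, 7.91, 6.16, 1.08 → Σ = 55.222
T = 55.222 / 13.366 = 4.131528… → 4.13

4.13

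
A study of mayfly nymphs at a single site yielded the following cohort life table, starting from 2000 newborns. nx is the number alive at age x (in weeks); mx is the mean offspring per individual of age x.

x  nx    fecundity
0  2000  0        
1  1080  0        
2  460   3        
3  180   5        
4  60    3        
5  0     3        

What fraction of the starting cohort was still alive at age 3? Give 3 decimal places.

0.090

l_3 = n_3/n_0 = 180/2000 = 0.09 → 0.090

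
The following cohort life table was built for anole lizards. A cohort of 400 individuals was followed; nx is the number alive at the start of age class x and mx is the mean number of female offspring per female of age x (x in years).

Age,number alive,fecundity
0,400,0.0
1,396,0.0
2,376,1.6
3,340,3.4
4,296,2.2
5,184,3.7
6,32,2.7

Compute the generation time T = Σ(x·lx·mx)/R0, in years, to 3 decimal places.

lx = nx/n0 = nx/400: 1, 0.99, 0.94, 0.85, 0.74, 0.46, 0.08
lx·mx: 0, 0, 1.504, 2.89, 1.628, 1.702, 0.216 → R0 = 7.94
x·lx·mx: 0, 0, 3.008, 8.67, 6.512, 8.51, 1.296 → Σ = 27.996
T = 27.996 / 7.94 = 3.525945… → 3.526

3.526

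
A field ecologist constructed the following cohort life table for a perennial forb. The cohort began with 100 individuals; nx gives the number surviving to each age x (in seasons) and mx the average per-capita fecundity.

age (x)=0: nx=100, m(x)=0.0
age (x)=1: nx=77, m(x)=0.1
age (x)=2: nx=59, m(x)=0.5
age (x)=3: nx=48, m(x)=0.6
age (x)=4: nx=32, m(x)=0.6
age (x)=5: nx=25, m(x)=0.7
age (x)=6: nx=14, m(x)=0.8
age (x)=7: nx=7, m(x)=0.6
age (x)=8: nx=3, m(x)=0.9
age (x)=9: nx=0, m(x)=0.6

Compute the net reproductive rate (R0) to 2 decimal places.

1.21

lx = nx/n0 = nx/100: 1, 0.77, 0.59, 0.48, 0.32, 0.25, 0.14, 0.07, 0.03, 0
lx·mx by age: 0, 0.077, 0.295, 0.288, 0.192, 0.175, 0.112, 0.042, 0.027, 0
R0 = Σ lx·mx = 1.208 → 1.21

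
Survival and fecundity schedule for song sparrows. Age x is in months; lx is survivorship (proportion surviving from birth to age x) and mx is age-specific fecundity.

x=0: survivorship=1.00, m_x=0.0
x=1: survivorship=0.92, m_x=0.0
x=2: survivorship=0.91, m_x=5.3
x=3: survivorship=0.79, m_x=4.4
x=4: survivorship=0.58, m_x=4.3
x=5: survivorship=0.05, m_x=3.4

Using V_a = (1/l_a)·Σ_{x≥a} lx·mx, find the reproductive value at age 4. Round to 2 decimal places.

lx·mx for x ≥ 4: 2.494, 0.17 → sum = 2.664
V_4 = 2.664 / l_4 = 2.664 / 0.58 = 4.593103… → 4.59

4.59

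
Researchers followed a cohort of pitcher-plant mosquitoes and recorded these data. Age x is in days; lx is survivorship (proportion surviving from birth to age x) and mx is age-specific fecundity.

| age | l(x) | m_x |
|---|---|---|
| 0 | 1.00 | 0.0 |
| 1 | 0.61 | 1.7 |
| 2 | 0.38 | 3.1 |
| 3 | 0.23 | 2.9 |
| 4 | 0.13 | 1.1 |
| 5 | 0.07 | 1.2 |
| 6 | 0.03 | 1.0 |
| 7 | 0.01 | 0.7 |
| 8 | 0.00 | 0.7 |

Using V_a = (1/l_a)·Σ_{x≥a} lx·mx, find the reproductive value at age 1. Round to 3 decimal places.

5.157

lx·mx for x ≥ 1: 1.037, 1.178, 0.667, 0.143, 0.084, 0.03, 0.007, 0 → sum = 3.146
V_1 = 3.146 / l_1 = 3.146 / 0.61 = 5.157377… → 5.157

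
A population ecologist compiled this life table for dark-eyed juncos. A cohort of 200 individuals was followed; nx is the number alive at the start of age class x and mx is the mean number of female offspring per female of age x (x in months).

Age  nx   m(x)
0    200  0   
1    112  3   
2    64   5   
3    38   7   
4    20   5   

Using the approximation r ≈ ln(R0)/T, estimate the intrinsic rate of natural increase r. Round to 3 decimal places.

lx = nx/n0 = nx/200: 1, 0.56, 0.32, 0.19, 0.1
R0 = Σ lx·mx = 0 + 1.68 + 1.6 + 1.33 + 0.5 = 5.11
Σ x·lx·mx = 10.87; T = 10.87/5.11 = 2.1272…
r ≈ ln(R0)/T = ln(5.11)/2.1272… = 0.76683… → 0.767

0.767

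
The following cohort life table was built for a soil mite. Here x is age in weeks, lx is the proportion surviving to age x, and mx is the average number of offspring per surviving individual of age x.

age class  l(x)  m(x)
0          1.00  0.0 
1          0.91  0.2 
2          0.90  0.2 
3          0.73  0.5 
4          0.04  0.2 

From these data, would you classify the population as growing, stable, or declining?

declining

R0 = Σ lx·mx = 0 + 0.182 + 0.18 + 0.365 + 0.008 = 0.735
R0 < 1, so the population is declining.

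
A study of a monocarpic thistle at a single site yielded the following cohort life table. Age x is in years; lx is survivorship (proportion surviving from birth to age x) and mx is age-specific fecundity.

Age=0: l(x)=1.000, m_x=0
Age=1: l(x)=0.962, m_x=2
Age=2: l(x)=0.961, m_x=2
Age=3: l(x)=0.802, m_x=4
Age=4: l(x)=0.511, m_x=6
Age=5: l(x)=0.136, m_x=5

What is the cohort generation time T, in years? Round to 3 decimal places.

lx·mx: 0, 1.924, 1.922, 3.208, 3.066, 0.68 → R0 = 10.8
x·lx·mx: 0, 1.924, 3.844, 9.624, 12.264, 3.4 → Σ = 31.056
T = 31.056 / 10.8 = 2.875556… → 2.876

2.876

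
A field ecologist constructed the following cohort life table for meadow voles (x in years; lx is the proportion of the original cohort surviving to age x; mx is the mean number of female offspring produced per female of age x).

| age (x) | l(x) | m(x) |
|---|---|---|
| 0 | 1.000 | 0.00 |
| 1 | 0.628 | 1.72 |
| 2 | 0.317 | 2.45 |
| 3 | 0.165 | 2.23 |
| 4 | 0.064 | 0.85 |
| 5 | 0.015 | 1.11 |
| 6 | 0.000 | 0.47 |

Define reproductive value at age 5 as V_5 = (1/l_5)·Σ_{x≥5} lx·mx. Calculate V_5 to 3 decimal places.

1.110

lx·mx for x ≥ 5: 0.01665, 0 → sum = 0.01665
V_5 = 0.01665 / l_5 = 0.01665 / 0.015 = 1.11 → 1.110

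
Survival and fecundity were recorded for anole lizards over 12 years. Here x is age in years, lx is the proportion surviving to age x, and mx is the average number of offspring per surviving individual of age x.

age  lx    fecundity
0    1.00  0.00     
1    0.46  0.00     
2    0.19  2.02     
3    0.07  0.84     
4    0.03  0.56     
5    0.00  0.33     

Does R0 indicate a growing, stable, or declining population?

declining

R0 = Σ lx·mx = 0 + 0 + 0.3838 + 0.0588 + 0.0168 + 0 = 0.4594
R0 < 1, so the population is declining.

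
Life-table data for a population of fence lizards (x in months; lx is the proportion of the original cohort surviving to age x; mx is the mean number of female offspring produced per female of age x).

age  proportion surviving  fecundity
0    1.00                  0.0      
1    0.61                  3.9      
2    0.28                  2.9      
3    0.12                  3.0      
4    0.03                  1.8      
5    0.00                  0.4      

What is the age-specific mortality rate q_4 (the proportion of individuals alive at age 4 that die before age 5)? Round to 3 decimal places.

1.000

q_4 = (l_4 − l_5) / l_4 = (0.03 − 0) / 0.03
     = 0.03 / 0.03 = 1 → 1.000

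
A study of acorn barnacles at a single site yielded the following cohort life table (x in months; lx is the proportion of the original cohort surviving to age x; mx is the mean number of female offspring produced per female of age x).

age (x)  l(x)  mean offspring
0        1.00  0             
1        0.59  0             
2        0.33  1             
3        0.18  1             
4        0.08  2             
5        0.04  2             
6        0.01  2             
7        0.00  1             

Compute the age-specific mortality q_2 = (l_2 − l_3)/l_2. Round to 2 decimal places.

q_2 = (l_2 − l_3) / l_2 = (0.33 − 0.18) / 0.33
     = 0.15 / 0.33 = 0.454545… → 0.45

0.45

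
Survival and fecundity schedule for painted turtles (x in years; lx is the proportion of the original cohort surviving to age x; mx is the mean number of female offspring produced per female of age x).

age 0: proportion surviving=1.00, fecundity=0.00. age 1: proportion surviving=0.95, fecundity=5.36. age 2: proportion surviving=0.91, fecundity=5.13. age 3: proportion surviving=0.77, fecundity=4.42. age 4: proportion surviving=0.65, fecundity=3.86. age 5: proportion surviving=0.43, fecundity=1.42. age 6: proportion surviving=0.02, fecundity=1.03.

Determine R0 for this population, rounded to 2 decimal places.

lx·mx by age: 0, 5.092, 4.6683, 3.4034, 2.509, 0.6106, 0.0206
R0 = Σ lx·mx = 16.3039 → 16.30

16.30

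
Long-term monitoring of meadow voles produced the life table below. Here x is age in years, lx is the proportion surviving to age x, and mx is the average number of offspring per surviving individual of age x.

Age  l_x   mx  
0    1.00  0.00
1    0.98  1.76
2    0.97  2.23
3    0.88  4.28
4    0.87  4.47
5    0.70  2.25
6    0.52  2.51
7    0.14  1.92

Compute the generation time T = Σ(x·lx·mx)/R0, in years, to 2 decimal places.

3.44

lx·mx: 0, 1.7248, 2.1631, 3.7664, 3.8889, 1.575, 1.3052, 0.2688 → R0 = 14.6922
x·lx·mx: 0, 1.7248, 4.3262, 11.2992, 15.5556, 7.875, 7.8312, 1.8816 → Σ = 50.4936
T = 50.4936 / 14.6922 = 3.436762… → 3.44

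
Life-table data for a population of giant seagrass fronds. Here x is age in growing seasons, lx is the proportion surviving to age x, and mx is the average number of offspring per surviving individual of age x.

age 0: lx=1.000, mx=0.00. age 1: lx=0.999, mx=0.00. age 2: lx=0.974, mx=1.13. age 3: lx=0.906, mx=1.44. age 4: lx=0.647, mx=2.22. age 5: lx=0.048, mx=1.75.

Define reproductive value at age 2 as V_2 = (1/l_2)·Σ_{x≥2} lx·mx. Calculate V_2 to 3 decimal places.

lx·mx for x ≥ 2: 1.10062, 1.30464, 1.43634, 0.084 → sum = 3.9256
V_2 = 3.9256 / l_2 = 3.9256 / 0.974 = 4.03039… → 4.030

4.030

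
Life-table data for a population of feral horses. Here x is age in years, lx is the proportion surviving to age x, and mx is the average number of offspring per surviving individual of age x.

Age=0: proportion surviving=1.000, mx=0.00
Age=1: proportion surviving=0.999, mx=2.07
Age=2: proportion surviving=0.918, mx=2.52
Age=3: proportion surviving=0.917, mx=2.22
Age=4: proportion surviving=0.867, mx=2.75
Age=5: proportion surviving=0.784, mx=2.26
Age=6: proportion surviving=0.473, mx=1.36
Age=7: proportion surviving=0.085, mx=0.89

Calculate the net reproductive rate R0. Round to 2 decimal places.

11.29

lx·mx by age: 0, 2.06793, 2.31336, 2.03574, 2.38425, 1.77184, 0.64328, 0.07565
R0 = Σ lx·mx = 11.29205 → 11.29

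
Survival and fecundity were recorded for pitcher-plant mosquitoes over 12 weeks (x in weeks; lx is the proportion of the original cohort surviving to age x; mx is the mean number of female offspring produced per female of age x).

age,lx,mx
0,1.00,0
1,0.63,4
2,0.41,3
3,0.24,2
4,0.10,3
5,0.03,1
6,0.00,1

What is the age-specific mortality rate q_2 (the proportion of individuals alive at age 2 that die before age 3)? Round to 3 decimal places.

q_2 = (l_2 − l_3) / l_2 = (0.41 − 0.24) / 0.41
     = 0.17 / 0.41 = 0.414634… → 0.415

0.415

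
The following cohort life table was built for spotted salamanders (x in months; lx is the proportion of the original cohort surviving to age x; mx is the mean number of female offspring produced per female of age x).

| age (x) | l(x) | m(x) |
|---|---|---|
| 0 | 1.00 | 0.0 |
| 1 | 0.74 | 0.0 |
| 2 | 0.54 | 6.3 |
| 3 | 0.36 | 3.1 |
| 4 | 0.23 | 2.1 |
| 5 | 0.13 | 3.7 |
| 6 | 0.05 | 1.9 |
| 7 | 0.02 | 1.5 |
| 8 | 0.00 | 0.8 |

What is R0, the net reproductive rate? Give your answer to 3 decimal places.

lx·mx by age: 0, 0, 3.402, 1.116, 0.483, 0.481, 0.095, 0.03, 0
R0 = Σ lx·mx = 5.607 → 5.607

5.607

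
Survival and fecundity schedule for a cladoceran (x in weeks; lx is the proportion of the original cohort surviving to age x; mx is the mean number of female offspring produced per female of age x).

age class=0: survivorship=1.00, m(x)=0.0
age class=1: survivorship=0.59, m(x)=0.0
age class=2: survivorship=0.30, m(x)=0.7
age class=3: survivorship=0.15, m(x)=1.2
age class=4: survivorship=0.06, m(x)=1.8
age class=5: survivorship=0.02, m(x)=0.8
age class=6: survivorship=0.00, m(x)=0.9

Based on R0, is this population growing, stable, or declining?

R0 = Σ lx·mx = 0 + 0 + 0.21 + 0.18 + 0.108 + 0.016 + 0 = 0.514
R0 < 1, so the population is declining.

declining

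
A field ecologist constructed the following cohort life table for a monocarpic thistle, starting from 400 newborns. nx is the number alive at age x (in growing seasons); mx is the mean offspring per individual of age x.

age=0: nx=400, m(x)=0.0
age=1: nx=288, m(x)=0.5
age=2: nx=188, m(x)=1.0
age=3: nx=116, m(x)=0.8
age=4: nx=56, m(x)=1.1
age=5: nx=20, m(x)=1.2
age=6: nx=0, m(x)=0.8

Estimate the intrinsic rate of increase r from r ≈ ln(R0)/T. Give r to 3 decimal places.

0.107

lx = nx/n0 = nx/400: 1, 0.72, 0.47, 0.29, 0.14, 0.05, 0
R0 = Σ lx·mx = 0 + 0.36 + 0.47 + 0.232 + 0.154 + 0.06 + 0 = 1.276
Σ x·lx·mx = 2.912; T = 2.912/1.276 = 2.28213…
r ≈ ln(R0)/T = ln(1.276)/2.28213… = 0.1068… → 0.107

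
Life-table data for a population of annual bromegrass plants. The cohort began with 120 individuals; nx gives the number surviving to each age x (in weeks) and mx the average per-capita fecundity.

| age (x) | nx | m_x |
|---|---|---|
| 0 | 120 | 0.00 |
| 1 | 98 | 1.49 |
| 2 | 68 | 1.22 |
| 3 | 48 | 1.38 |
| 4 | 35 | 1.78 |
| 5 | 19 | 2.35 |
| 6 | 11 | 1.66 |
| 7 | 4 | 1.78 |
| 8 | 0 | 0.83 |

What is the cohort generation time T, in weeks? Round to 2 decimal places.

2.67

lx = nx/n0 = nx/120: 1, 0.81667…, 0.56667…, 0.4, 0.29167…, 0.15833…, 0.09167…, 0.03333…, 0
lx·mx: 0, 1.216833…, 0.691333…, 0.552, 0.519167…, 0.372083…, 0.152167…, 0.059333…, 0 → R0 = 3.562917…
x·lx·mx: 0, 1.216833…, 1.382667…, 1.656, 2.076667…, 1.860417…, 0.913…, 0.415333…, 0 → Σ = 9.520917…
T = 9.520917… / 3.562917… = 2.672225… → 2.67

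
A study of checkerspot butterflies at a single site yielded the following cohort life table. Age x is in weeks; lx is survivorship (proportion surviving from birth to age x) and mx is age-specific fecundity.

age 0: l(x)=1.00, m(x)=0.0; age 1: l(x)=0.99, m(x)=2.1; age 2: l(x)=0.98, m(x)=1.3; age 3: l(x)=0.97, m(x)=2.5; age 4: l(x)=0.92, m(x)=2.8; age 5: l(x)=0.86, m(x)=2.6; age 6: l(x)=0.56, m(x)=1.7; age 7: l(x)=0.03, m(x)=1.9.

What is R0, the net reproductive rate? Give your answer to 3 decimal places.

lx·mx by age: 0, 2.079, 1.274, 2.425, 2.576, 2.236, 0.952, 0.057
R0 = Σ lx·mx = 11.599 → 11.599

11.599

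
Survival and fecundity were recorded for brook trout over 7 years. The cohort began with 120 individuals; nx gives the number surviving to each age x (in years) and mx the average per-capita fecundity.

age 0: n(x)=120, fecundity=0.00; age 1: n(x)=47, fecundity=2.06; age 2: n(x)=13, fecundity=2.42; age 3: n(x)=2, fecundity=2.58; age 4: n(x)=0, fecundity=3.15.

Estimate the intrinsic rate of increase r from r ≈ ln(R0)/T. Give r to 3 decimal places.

lx = nx/n0 = nx/120: 1, 0.39167…, 0.10833…, 0.01667…, 0
R0 = Σ lx·mx = 0 + 0.80683… + 0.26217… + 0.043… + 0 = 1.112…
Σ x·lx·mx = 1.460167…; T = 1.460167…/1.112… = 1.3131…
r ≈ ln(R0)/T = ln(1.112…)/1.3131… = 0.08085… → 0.081

0.081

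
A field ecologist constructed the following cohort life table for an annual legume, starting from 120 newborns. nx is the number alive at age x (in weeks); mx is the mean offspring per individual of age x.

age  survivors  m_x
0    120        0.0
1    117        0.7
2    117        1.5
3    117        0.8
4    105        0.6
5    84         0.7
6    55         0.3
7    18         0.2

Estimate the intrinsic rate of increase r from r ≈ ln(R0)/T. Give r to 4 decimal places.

lx = nx/n0 = nx/120: 1, 0.975, 0.975, 0.975, 0.875, 0.7, 0.45833…, 0.15
R0 = Σ lx·mx = 0 + 0.6825 + 1.4625 + 0.78 + 0.525 + 0.49 + 0.1375… + 0.03 = 4.1075…
Σ x·lx·mx = 11.5325…; T = 11.5325…/4.1075… = 2.80767…
r ≈ ln(R0)/T = ln(4.1075…)/2.80767… = 0.503198… → 0.5032

0.5032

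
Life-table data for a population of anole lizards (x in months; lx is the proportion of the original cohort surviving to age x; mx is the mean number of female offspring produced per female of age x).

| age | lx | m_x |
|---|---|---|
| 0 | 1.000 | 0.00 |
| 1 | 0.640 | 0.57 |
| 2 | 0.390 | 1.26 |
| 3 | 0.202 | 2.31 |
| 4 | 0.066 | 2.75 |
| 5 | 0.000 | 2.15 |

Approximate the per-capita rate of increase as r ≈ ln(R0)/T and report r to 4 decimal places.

R0 = Σ lx·mx = 0 + 0.3648 + 0.4914 + 0.46662 + 0.1815 + 0 = 1.50432
Σ x·lx·mx = 3.47346; T = 3.47346/1.50432 = 2.30899…
r ≈ ln(R0)/T = ln(1.50432)/2.30899… = 0.176848… → 0.1768

0.1768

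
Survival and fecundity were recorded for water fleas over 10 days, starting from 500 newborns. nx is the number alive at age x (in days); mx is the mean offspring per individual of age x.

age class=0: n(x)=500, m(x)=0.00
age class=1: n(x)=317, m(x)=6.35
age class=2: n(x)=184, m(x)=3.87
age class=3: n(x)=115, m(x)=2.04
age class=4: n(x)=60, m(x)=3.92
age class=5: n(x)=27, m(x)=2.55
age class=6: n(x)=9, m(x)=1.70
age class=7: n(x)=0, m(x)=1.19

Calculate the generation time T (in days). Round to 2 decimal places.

lx = nx/n0 = nx/500: 1, 0.634, 0.368, 0.23, 0.12, 0.054, 0.018, 0
lx·mx: 0, 4.0259, 1.42416, 0.4692, 0.4704, 0.1377, 0.0306, 0 → R0 = 6.55796
x·lx·mx: 0, 4.0259, 2.84832, 1.4076, 1.8816, 0.6885, 0.1836, 0 → Σ = 11.03552
T = 11.03552 / 6.55796 = 1.682767… → 1.68

1.68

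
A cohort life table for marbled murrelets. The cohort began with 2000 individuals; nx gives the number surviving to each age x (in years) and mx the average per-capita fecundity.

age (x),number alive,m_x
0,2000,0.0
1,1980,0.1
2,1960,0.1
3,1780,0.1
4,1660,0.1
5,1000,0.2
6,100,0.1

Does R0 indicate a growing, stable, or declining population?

lx = nx/n0 = nx/2000: 1, 0.99, 0.98, 0.89, 0.83, 0.5, 0.05
R0 = Σ lx·mx = 0 + 0.099 + 0.098 + 0.089 + 0.083 + 0.1 + 0.005 = 0.474
R0 < 1, so the population is declining.

declining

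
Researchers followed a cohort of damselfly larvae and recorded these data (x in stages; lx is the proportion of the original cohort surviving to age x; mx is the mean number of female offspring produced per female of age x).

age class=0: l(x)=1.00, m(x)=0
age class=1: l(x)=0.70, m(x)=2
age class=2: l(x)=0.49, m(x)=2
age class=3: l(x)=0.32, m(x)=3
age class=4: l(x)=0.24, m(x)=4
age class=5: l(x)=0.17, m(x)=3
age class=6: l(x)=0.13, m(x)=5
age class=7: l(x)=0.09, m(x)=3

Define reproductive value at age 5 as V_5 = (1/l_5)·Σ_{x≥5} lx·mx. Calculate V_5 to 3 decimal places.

8.412

lx·mx for x ≥ 5: 0.51, 0.65, 0.27 → sum = 1.43
V_5 = 1.43 / l_5 = 1.43 / 0.17 = 8.411765… → 8.412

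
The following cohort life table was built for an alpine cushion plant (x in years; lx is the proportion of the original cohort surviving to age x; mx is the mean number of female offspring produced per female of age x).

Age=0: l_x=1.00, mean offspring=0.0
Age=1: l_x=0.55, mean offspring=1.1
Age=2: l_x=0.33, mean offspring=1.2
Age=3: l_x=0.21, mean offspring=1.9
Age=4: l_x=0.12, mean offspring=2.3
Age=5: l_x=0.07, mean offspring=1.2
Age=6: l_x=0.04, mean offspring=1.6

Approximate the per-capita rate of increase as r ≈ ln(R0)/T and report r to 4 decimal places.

R0 = Σ lx·mx = 0 + 0.605 + 0.396 + 0.399 + 0.276 + 0.084 + 0.064 = 1.824
Σ x·lx·mx = 4.502; T = 4.502/1.824 = 2.4682…
r ≈ ln(R0)/T = ln(1.824)/2.4682… = 0.24351… → 0.2435

0.2435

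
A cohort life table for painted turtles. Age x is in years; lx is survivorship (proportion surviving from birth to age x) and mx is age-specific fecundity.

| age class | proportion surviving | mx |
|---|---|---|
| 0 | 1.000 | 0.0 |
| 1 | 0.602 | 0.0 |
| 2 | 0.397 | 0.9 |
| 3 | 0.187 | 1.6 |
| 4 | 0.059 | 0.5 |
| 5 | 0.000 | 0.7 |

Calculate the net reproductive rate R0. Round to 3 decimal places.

lx·mx by age: 0, 0, 0.3573, 0.2992, 0.0295, 0
R0 = Σ lx·mx = 0.686 → 0.686

0.686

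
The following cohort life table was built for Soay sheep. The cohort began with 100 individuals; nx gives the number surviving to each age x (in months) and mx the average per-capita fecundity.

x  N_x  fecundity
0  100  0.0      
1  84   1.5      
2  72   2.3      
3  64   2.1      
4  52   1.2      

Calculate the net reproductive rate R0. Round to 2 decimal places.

4.88

lx = nx/n0 = nx/100: 1, 0.84, 0.72, 0.64, 0.52
lx·mx by age: 0, 1.26, 1.656, 1.344, 0.624
R0 = Σ lx·mx = 4.884 → 4.88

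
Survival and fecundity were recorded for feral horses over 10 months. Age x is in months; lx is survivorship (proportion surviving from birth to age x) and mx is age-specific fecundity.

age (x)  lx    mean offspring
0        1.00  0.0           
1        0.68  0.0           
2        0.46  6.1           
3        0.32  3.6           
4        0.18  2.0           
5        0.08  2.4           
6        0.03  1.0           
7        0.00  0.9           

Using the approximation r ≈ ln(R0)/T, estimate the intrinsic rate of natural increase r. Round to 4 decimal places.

R0 = Σ lx·mx = 0 + 0 + 2.806 + 1.152 + 0.36 + 0.192 + 0.03 + 0 = 4.54
Σ x·lx·mx = 11.648; T = 11.648/4.54 = 2.56564…
r ≈ ln(R0)/T = ln(4.54)/2.56564… = 0.589688… → 0.5897

0.5897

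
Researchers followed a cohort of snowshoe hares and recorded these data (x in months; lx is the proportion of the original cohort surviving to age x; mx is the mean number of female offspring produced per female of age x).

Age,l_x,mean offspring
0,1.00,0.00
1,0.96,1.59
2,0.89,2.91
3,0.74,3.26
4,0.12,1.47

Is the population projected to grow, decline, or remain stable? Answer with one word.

R0 = Σ lx·mx = 0 + 1.5264 + 2.5899 + 2.4124 + 0.1764 = 6.7051
R0 > 1, so the population is growing.

growing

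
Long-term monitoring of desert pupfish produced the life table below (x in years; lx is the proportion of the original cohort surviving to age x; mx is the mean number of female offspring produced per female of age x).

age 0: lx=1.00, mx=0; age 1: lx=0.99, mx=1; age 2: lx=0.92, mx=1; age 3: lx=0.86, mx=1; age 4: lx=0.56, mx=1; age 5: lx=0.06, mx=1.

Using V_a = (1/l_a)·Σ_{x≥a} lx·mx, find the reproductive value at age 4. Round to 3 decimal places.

1.107

lx·mx for x ≥ 4: 0.56, 0.06 → sum = 0.62
V_4 = 0.62 / l_4 = 0.62 / 0.56 = 1.107143… → 1.107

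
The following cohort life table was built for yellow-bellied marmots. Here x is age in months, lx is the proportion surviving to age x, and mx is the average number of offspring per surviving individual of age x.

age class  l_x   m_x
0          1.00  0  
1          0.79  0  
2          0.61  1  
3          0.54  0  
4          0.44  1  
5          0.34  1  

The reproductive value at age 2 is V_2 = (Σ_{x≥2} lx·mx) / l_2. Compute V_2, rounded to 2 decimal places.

lx·mx for x ≥ 2: 0.61, 0, 0.44, 0.34 → sum = 1.39
V_2 = 1.39 / l_2 = 1.39 / 0.61 = 2.278689… → 2.28

2.28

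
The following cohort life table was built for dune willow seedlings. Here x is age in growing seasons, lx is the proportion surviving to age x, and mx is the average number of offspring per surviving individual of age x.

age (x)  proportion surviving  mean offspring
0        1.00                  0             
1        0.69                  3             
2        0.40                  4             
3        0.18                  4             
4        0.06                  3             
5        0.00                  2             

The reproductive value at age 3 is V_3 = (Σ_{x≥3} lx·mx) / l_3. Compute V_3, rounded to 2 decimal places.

5.00

lx·mx for x ≥ 3: 0.72, 0.18, 0 → sum = 0.9
V_3 = 0.9 / l_3 = 0.9 / 0.18 = 5 → 5.00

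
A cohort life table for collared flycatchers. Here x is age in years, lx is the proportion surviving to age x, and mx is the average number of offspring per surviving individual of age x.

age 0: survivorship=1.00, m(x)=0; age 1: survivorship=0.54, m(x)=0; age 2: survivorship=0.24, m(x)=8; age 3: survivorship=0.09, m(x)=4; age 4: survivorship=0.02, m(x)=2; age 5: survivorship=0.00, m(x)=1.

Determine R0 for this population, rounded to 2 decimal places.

lx·mx by age: 0, 0, 1.92, 0.36, 0.04, 0
R0 = Σ lx·mx = 2.32 → 2.32

2.32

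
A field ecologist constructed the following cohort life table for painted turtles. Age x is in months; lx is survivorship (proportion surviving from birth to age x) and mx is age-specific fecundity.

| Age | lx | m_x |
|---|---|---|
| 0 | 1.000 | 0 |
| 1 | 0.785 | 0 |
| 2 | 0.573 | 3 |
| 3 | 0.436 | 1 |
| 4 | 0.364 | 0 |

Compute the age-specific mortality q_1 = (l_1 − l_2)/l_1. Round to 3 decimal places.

q_1 = (l_1 − l_2) / l_1 = (0.785 − 0.573) / 0.785
     = 0.212 / 0.785 = 0.270064… → 0.270

0.270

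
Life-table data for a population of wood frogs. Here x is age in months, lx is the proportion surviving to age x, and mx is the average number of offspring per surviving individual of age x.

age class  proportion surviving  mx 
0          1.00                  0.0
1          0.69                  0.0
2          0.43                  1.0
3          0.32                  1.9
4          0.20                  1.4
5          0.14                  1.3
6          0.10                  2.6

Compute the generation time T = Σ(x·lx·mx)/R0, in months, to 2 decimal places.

3.56

lx·mx: 0, 0, 0.43, 0.608, 0.28, 0.182, 0.26 → R0 = 1.76
x·lx·mx: 0, 0, 0.86, 1.824, 1.12, 0.91, 1.56 → Σ = 6.274
T = 6.274 / 1.76 = 3.564773… → 3.56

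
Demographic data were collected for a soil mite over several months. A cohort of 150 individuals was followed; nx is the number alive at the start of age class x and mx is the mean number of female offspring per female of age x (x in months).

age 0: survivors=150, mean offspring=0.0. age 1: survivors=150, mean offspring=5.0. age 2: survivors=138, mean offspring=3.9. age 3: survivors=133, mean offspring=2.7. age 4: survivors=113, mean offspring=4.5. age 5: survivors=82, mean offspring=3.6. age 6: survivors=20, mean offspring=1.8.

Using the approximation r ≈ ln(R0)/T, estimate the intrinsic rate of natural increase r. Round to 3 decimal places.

1.053

lx = nx/n0 = nx/150: 1, 1, 0.92, 0.88667…, 0.75333…, 0.54667…, 0.13333…
R0 = Σ lx·mx = 0 + 5 + 3.588 + 2.394… + 3.39… + 1.968… + 0.24… = 16.58…
Σ x·lx·mx = 44.198…; T = 44.198…/16.58… = 2.66574…
r ≈ ln(R0)/T = ln(16.58…)/2.66574… = 1.05344… → 1.053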